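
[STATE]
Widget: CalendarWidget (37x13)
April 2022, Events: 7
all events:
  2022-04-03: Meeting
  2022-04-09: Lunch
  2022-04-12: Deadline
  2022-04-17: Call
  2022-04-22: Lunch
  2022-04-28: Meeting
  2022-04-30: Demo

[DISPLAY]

              April 2022             
Mo Tu We Th Fr Sa Su                 
             1  2  3*                
 4  5  6  7  8  9* 10                
11 12* 13 14 15 16 17*               
18 19 20 21 22* 23 24                
25 26 27 28* 29 30*                  
                                     
                                     
                                     
                                     
                                     
                                     


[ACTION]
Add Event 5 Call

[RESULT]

              April 2022             
Mo Tu We Th Fr Sa Su                 
             1  2  3*                
 4  5*  6  7  8  9* 10               
11 12* 13 14 15 16 17*               
18 19 20 21 22* 23 24                
25 26 27 28* 29 30*                  
                                     
                                     
                                     
                                     
                                     
                                     


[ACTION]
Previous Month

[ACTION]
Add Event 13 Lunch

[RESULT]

              March 2022             
Mo Tu We Th Fr Sa Su                 
    1  2  3  4  5  6                 
 7  8  9 10 11 12 13*                
14 15 16 17 18 19 20                 
21 22 23 24 25 26 27                 
28 29 30 31                          
                                     
                                     
                                     
                                     
                                     
                                     


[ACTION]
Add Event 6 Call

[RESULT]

              March 2022             
Mo Tu We Th Fr Sa Su                 
    1  2  3  4  5  6*                
 7  8  9 10 11 12 13*                
14 15 16 17 18 19 20                 
21 22 23 24 25 26 27                 
28 29 30 31                          
                                     
                                     
                                     
                                     
                                     
                                     


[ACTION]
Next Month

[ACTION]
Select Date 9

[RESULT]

              April 2022             
Mo Tu We Th Fr Sa Su                 
             1  2  3*                
 4  5*  6  7  8 [ 9] 10              
11 12* 13 14 15 16 17*               
18 19 20 21 22* 23 24                
25 26 27 28* 29 30*                  
                                     
                                     
                                     
                                     
                                     
                                     


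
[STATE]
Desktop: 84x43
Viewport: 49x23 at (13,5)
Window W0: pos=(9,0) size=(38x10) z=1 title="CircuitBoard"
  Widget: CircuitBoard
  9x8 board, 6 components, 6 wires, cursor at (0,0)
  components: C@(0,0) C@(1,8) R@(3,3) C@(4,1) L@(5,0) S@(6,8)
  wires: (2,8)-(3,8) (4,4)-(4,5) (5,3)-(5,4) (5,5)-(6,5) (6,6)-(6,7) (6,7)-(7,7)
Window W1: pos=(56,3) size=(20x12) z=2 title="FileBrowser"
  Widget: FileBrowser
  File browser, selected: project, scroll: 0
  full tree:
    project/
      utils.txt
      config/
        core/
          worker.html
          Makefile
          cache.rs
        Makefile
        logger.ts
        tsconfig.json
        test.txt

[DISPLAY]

                                 ┃         ┠─────
                                 ┃         ┃> [-]
                                 ┃         ┃    u
                                 ┃         ┃    [
━━━━━━━━━━━━━━━━━━━━━━━━━━━━━━━━━┛         ┃     
                                           ┃     
                                           ┃     
                                           ┃     
                                           ┃     
                                           ┗━━━━━
                                                 
                                                 
                                                 
                                                 
                                                 
                                                 
                                                 
                                                 
                                                 
                                                 
                                                 
                                                 
                                                 


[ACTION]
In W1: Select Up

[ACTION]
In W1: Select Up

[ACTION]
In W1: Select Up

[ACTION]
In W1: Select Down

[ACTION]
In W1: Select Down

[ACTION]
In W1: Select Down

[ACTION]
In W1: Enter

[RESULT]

                                 ┃         ┠─────
                                 ┃         ┃  [-]
                                 ┃         ┃    u
                                 ┃         ┃  > [
━━━━━━━━━━━━━━━━━━━━━━━━━━━━━━━━━┛         ┃     
                                           ┃     
                                           ┃     
                                           ┃     
                                           ┃     
                                           ┗━━━━━
                                                 
                                                 
                                                 
                                                 
                                                 
                                                 
                                                 
                                                 
                                                 
                                                 
                                                 
                                                 
                                                 


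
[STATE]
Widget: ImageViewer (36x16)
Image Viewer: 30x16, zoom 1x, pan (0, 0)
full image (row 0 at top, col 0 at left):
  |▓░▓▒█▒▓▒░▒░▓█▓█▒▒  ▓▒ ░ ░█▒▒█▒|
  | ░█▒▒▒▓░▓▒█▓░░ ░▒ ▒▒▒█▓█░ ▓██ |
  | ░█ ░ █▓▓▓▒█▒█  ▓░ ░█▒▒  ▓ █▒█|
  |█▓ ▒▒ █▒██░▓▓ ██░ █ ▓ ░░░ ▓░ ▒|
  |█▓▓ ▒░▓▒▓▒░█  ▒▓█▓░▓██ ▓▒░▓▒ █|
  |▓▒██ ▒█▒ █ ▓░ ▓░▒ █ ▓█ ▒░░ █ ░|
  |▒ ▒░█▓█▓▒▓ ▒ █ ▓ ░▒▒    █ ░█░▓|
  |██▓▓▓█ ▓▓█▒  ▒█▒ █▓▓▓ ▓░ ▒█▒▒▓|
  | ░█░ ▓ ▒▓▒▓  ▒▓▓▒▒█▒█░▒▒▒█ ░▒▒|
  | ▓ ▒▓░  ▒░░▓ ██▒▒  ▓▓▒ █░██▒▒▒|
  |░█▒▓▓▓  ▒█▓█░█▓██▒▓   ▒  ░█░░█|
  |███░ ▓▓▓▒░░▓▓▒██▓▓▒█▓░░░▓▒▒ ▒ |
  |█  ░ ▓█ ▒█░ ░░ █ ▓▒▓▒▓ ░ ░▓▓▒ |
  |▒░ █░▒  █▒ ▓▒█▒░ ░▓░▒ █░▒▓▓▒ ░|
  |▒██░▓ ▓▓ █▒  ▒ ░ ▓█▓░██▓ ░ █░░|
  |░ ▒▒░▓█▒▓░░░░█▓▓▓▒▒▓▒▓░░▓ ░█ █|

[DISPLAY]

▓░▓▒█▒▓▒░▒░▓█▓█▒▒  ▓▒ ░ ░█▒▒█▒      
 ░█▒▒▒▓░▓▒█▓░░ ░▒ ▒▒▒█▓█░ ▓██       
 ░█ ░ █▓▓▓▒█▒█  ▓░ ░█▒▒  ▓ █▒█      
█▓ ▒▒ █▒██░▓▓ ██░ █ ▓ ░░░ ▓░ ▒      
█▓▓ ▒░▓▒▓▒░█  ▒▓█▓░▓██ ▓▒░▓▒ █      
▓▒██ ▒█▒ █ ▓░ ▓░▒ █ ▓█ ▒░░ █ ░      
▒ ▒░█▓█▓▒▓ ▒ █ ▓ ░▒▒    █ ░█░▓      
██▓▓▓█ ▓▓█▒  ▒█▒ █▓▓▓ ▓░ ▒█▒▒▓      
 ░█░ ▓ ▒▓▒▓  ▒▓▓▒▒█▒█░▒▒▒█ ░▒▒      
 ▓ ▒▓░  ▒░░▓ ██▒▒  ▓▓▒ █░██▒▒▒      
░█▒▓▓▓  ▒█▓█░█▓██▒▓   ▒  ░█░░█      
███░ ▓▓▓▒░░▓▓▒██▓▓▒█▓░░░▓▒▒ ▒       
█  ░ ▓█ ▒█░ ░░ █ ▓▒▓▒▓ ░ ░▓▓▒       
▒░ █░▒  █▒ ▓▒█▒░ ░▓░▒ █░▒▓▓▒ ░      
▒██░▓ ▓▓ █▒  ▒ ░ ▓█▓░██▓ ░ █░░      
░ ▒▒░▓█▒▓░░░░█▓▓▓▒▒▓▒▓░░▓ ░█ █      


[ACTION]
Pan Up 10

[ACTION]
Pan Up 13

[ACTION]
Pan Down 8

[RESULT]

 ░█░ ▓ ▒▓▒▓  ▒▓▓▒▒█▒█░▒▒▒█ ░▒▒      
 ▓ ▒▓░  ▒░░▓ ██▒▒  ▓▓▒ █░██▒▒▒      
░█▒▓▓▓  ▒█▓█░█▓██▒▓   ▒  ░█░░█      
███░ ▓▓▓▒░░▓▓▒██▓▓▒█▓░░░▓▒▒ ▒       
█  ░ ▓█ ▒█░ ░░ █ ▓▒▓▒▓ ░ ░▓▓▒       
▒░ █░▒  █▒ ▓▒█▒░ ░▓░▒ █░▒▓▓▒ ░      
▒██░▓ ▓▓ █▒  ▒ ░ ▓█▓░██▓ ░ █░░      
░ ▒▒░▓█▒▓░░░░█▓▓▓▒▒▓▒▓░░▓ ░█ █      
                                    
                                    
                                    
                                    
                                    
                                    
                                    
                                    


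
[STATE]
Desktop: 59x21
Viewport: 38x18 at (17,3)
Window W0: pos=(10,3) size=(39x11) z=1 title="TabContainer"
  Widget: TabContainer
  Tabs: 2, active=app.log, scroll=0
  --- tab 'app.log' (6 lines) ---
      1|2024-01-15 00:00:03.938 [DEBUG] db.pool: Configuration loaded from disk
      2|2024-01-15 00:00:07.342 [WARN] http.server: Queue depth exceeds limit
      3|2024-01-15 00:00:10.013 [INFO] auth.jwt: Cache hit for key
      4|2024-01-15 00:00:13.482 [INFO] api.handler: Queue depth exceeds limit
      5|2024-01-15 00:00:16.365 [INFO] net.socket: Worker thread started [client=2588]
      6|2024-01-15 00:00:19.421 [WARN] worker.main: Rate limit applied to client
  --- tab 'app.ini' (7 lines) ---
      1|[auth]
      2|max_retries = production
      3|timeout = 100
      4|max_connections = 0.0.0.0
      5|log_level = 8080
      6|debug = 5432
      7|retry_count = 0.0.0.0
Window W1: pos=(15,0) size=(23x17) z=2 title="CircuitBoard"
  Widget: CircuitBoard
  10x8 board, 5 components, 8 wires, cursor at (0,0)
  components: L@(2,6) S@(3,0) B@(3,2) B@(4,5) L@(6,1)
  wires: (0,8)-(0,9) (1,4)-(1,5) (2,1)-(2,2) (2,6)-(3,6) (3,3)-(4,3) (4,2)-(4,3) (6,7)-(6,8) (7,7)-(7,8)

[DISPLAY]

  0 1 2 3 4 5 6 7 8 ┃━━━━━━━━━━┓      
  [.]               ┃          ┃      
                    ┃──────────┨      
                   ·┃          ┃      
                    ┃──────────┃      
       · ─ ·        ┃BUG] db.po┃      
                    ┃RN] http.s┃      
   S       B   ·    ┃FO] auth.j┃      
               │    ┃FO] api.ha┃      
           · ─ ·    ┃FO] net.so┃      
                    ┃━━━━━━━━━━┛      
                    ┃                 
                    ┃                 
━━━━━━━━━━━━━━━━━━━━┛                 
                                      
                                      
                                      
                                      


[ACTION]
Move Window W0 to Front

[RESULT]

━━━━━━━━━━━━━━━━━━━━━━━━━━━━━━━┓      
ntainer                        ┃      
───────────────────────────────┨      
og]│ app.ini                   ┃      
───────────────────────────────┃      
1-15 00:00:03.938 [DEBUG] db.po┃      
1-15 00:00:07.342 [WARN] http.s┃      
1-15 00:00:10.013 [INFO] auth.j┃      
1-15 00:00:13.482 [INFO] api.ha┃      
1-15 00:00:16.365 [INFO] net.so┃      
━━━━━━━━━━━━━━━━━━━━━━━━━━━━━━━┛      
                    ┃                 
                    ┃                 
━━━━━━━━━━━━━━━━━━━━┛                 
                                      
                                      
                                      
                                      


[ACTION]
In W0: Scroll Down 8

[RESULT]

━━━━━━━━━━━━━━━━━━━━━━━━━━━━━━━┓      
ntainer                        ┃      
───────────────────────────────┨      
og]│ app.ini                   ┃      
───────────────────────────────┃      
1-15 00:00:19.421 [WARN] worker┃      
                               ┃      
                               ┃      
                               ┃      
                               ┃      
━━━━━━━━━━━━━━━━━━━━━━━━━━━━━━━┛      
                    ┃                 
                    ┃                 
━━━━━━━━━━━━━━━━━━━━┛                 
                                      
                                      
                                      
                                      


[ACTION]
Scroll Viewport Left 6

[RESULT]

━━━━━━━━━━━━━━━━━━━━━━━━━━━━━━━━━━━━━┓
 TabContainer                        ┃
─────────────────────────────────────┨
[app.log]│ app.ini                   ┃
─────────────────────────────────────┃
2024-01-15 00:00:19.421 [WARN] worker┃
                                     ┃
                                     ┃
                                     ┃
                                     ┃
━━━━━━━━━━━━━━━━━━━━━━━━━━━━━━━━━━━━━┛
    ┃5                    ┃           
    ┃                     ┃           
    ┗━━━━━━━━━━━━━━━━━━━━━┛           
                                      
                                      
                                      
                                      


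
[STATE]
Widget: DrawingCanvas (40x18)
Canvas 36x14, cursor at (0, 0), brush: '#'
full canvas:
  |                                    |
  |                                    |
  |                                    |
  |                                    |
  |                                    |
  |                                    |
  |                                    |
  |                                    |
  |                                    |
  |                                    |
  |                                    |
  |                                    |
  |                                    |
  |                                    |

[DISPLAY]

+                                       
                                        
                                        
                                        
                                        
                                        
                                        
                                        
                                        
                                        
                                        
                                        
                                        
                                        
                                        
                                        
                                        
                                        


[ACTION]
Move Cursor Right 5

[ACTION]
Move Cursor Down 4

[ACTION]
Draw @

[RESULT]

                                        
                                        
                                        
                                        
     @                                  
                                        
                                        
                                        
                                        
                                        
                                        
                                        
                                        
                                        
                                        
                                        
                                        
                                        


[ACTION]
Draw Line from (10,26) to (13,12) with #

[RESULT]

                                        
                                        
                                        
                                        
     @                                  
                                        
                                        
                                        
                                        
                                        
                        ###             
                   #####                
               ####                     
            ###                         
                                        
                                        
                                        
                                        


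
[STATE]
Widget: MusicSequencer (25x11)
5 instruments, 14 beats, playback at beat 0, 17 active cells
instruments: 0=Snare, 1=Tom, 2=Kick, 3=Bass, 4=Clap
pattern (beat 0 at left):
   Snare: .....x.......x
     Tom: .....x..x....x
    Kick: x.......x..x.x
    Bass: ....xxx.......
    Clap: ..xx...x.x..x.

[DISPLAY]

      ▼1234567890123     
 Snare·····█·······█     
   Tom·····█··█····█     
  Kick█·······█··█·█     
  Bass····███·······     
  Clap··██···█·█··█·     
                         
                         
                         
                         
                         


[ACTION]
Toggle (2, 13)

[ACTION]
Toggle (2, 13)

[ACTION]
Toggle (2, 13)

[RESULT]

      ▼1234567890123     
 Snare·····█·······█     
   Tom·····█··█····█     
  Kick█·······█··█··     
  Bass····███·······     
  Clap··██···█·█··█·     
                         
                         
                         
                         
                         


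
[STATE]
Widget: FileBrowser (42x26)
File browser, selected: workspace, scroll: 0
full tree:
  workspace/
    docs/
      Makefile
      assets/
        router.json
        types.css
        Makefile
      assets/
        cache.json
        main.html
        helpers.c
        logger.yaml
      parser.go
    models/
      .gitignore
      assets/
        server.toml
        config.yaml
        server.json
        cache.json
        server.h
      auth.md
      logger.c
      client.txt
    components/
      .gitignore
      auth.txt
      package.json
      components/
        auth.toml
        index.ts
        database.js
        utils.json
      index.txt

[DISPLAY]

> [-] workspace/                          
    [+] docs/                             
    [+] models/                           
    [+] components/                       
                                          
                                          
                                          
                                          
                                          
                                          
                                          
                                          
                                          
                                          
                                          
                                          
                                          
                                          
                                          
                                          
                                          
                                          
                                          
                                          
                                          
                                          


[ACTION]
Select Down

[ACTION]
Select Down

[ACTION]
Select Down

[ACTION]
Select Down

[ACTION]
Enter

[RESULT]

  [-] workspace/                          
    [+] docs/                             
    [+] models/                           
  > [-] components/                       
      .gitignore                          
      auth.txt                            
      package.json                        
      [+] components/                     
      index.txt                           
                                          
                                          
                                          
                                          
                                          
                                          
                                          
                                          
                                          
                                          
                                          
                                          
                                          
                                          
                                          
                                          
                                          


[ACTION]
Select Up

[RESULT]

  [-] workspace/                          
    [+] docs/                             
  > [+] models/                           
    [-] components/                       
      .gitignore                          
      auth.txt                            
      package.json                        
      [+] components/                     
      index.txt                           
                                          
                                          
                                          
                                          
                                          
                                          
                                          
                                          
                                          
                                          
                                          
                                          
                                          
                                          
                                          
                                          
                                          


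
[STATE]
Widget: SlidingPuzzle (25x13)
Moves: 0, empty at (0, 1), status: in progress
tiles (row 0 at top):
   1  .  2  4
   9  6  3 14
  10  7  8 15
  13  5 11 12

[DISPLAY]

┌────┬────┬────┬────┐    
│  1 │    │  2 │  4 │    
├────┼────┼────┼────┤    
│  9 │  6 │  3 │ 14 │    
├────┼────┼────┼────┤    
│ 10 │  7 │  8 │ 15 │    
├────┼────┼────┼────┤    
│ 13 │  5 │ 11 │ 12 │    
└────┴────┴────┴────┘    
Moves: 0                 
                         
                         
                         


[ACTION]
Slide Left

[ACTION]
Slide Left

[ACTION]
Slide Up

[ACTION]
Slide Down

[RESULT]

┌────┬────┬────┬────┐    
│  1 │  2 │  4 │    │    
├────┼────┼────┼────┤    
│  9 │  6 │  3 │ 14 │    
├────┼────┼────┼────┤    
│ 10 │  7 │  8 │ 15 │    
├────┼────┼────┼────┤    
│ 13 │  5 │ 11 │ 12 │    
└────┴────┴────┴────┘    
Moves: 4                 
                         
                         
                         


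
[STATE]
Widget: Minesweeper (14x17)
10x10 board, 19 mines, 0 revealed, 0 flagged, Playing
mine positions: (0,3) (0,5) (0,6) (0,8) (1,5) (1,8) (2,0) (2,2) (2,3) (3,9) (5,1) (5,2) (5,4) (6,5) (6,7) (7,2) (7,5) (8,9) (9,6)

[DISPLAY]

■■■■■■■■■■    
■■■■■■■■■■    
■■■■■■■■■■    
■■■■■■■■■■    
■■■■■■■■■■    
■■■■■■■■■■    
■■■■■■■■■■    
■■■■■■■■■■    
■■■■■■■■■■    
■■■■■■■■■■    
              
              
              
              
              
              
              


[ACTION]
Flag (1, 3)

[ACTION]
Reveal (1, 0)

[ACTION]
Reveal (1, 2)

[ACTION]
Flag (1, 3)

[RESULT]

■■■■■■■■■■    
1■3■■■■■■■    
■■■■■■■■■■    
■■■■■■■■■■    
■■■■■■■■■■    
■■■■■■■■■■    
■■■■■■■■■■    
■■■■■■■■■■    
■■■■■■■■■■    
■■■■■■■■■■    
              
              
              
              
              
              
              


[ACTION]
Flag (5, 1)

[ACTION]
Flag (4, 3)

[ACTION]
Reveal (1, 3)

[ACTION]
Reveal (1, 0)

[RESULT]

■■■■■■■■■■    
1■33■■■■■■    
■■■■■■■■■■    
■■■■■■■■■■    
■■■⚑■■■■■■    
■⚑■■■■■■■■    
■■■■■■■■■■    
■■■■■■■■■■    
■■■■■■■■■■    
■■■■■■■■■■    
              
              
              
              
              
              
              


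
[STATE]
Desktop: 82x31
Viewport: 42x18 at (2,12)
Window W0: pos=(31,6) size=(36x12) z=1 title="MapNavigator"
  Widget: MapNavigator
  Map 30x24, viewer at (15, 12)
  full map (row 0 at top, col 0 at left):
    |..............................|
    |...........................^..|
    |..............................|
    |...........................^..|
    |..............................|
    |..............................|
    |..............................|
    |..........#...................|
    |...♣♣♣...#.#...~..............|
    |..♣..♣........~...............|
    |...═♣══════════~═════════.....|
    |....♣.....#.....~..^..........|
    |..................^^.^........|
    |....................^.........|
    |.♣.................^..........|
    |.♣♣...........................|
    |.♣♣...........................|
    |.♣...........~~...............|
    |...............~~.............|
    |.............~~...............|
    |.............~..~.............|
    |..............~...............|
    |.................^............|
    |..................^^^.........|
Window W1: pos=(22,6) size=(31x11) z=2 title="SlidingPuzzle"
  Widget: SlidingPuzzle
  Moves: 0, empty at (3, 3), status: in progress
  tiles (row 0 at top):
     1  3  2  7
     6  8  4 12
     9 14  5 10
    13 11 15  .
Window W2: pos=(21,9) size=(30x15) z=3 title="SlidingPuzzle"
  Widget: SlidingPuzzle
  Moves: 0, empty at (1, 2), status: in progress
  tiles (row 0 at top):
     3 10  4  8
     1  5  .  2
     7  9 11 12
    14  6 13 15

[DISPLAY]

                   ┃┌────┬────┬────┬────┐ 
                   ┃│  3 │ 10 │  4 │  8 │ 
                   ┃├────┼────┼────┼────┤ 
                   ┃│  1 │  5 │    │  2 │ 
                   ┃├────┼────┼────┼────┤ 
                   ┃│  7 │  9 │ 11 │ 12 │ 
                   ┃├────┼────┼────┼────┤ 
                   ┃│ 14 │  6 │ 13 │ 15 │ 
                   ┃└────┴────┴────┴────┘ 
                   ┃Moves: 0              
                   ┃                      
                   ┗━━━━━━━━━━━━━━━━━━━━━━
                                          
                                          
                                          
                                          
                                          
                                          


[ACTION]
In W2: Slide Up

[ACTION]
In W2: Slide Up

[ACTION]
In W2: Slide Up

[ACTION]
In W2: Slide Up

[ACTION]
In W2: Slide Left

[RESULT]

                   ┃┌────┬────┬────┬────┐ 
                   ┃│  3 │ 10 │  4 │  8 │ 
                   ┃├────┼────┼────┼────┤ 
                   ┃│  1 │  5 │ 11 │  2 │ 
                   ┃├────┼────┼────┼────┤ 
                   ┃│  7 │  9 │ 13 │ 12 │ 
                   ┃├────┼────┼────┼────┤ 
                   ┃│ 14 │  6 │ 15 │    │ 
                   ┃└────┴────┴────┴────┘ 
                   ┃Moves: 3              
                   ┃                      
                   ┗━━━━━━━━━━━━━━━━━━━━━━
                                          
                                          
                                          
                                          
                                          
                                          


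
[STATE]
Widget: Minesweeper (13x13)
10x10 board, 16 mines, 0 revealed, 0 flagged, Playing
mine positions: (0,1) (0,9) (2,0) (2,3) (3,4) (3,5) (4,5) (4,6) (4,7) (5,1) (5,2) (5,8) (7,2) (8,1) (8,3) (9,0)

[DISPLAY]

■■■■■■■■■■   
■■■■■■■■■■   
■■■■■■■■■■   
■■■■■■■■■■   
■■■■■■■■■■   
■■■■■■■■■■   
■■■■■■■■■■   
■■■■■■■■■■   
■■■■■■■■■■   
■■■■■■■■■■   
             
             
             


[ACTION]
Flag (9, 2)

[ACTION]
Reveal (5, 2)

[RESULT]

■✹■■■■■■■✹   
■■■■■■■■■■   
✹■■✹■■■■■■   
■■■■✹✹■■■■   
■■■■■✹✹✹■■   
■✹✹■■■■■✹■   
■■■■■■■■■■   
■■✹■■■■■■■   
■✹■✹■■■■■■   
✹■⚑■■■■■■■   
             
             
             


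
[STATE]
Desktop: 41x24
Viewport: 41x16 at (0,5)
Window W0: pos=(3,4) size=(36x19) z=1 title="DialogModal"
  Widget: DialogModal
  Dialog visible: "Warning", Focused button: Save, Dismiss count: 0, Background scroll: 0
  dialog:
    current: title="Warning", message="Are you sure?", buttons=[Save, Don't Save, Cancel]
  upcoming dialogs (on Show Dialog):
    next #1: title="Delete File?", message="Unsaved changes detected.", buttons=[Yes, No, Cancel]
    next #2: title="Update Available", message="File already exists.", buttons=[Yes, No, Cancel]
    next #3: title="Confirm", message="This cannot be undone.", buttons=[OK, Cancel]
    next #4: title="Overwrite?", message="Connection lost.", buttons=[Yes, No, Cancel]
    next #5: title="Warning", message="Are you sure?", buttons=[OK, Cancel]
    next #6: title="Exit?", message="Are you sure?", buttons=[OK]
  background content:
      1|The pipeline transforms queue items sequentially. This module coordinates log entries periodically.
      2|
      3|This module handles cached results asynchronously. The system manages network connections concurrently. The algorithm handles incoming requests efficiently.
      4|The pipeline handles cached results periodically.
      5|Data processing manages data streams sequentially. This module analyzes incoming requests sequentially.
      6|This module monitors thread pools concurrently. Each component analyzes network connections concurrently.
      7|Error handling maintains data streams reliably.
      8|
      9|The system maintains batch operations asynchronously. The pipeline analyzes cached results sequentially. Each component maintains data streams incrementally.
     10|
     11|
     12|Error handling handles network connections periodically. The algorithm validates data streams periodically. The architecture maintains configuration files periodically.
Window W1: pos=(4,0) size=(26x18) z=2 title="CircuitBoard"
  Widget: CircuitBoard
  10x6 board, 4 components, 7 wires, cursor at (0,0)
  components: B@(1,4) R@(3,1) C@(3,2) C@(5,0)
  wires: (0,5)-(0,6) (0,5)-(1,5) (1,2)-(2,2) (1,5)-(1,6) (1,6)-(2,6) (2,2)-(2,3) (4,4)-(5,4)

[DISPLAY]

   ┃┃                        ┃        ┃  
   ┠┃1           ·       B   ┃────────┨  
   ┃┃            │           ┃eue item┃  
   ┃┃2           · ─ ·       ┃        ┃  
   ┃┃                        ┃ results┃  
   ┃┃3       R   C           ┃d result┃  
   ┃┃                        ┃ta strea┃  
   ┃┃4                   ·   ┃─────┐s ┃  
   ┃┃                    │   ┃     │re┃  
   ┃┃5   C               ·   ┃     │  ┃  
   ┃┃Cursor: (0,0)           ┃ncel │ti┃  
   ┃┃                        ┃─────┘  ┃  
   ┃┗━━━━━━━━━━━━━━━━━━━━━━━━┛        ┃  
   ┃Error handling handles network con┃  
   ┃                                  ┃  
   ┃                                  ┃  


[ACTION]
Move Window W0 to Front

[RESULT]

   ┃ DialogModal                      ┃  
   ┠──────────────────────────────────┨  
   ┃The pipeline transforms queue item┃  
   ┃                                  ┃  
   ┃This module handles cached results┃  
   ┃The pipeline handles cached result┃  
   ┃Data processing manages data strea┃  
   ┃Th┌────────────────────────────┐s ┃  
   ┃Er│          Warning           │re┃  
   ┃  │       Are you sure?        │  ┃  
   ┃Th│[Save]  Don't Save   Cancel │ti┃  
   ┃  └────────────────────────────┘  ┃  
   ┃                                  ┃  
   ┃Error handling handles network con┃  
   ┃                                  ┃  
   ┃                                  ┃  


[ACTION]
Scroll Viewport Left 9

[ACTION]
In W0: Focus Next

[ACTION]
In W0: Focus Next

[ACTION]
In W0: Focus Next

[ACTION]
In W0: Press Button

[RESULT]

   ┃ DialogModal                      ┃  
   ┠──────────────────────────────────┨  
   ┃The pipeline transforms queue item┃  
   ┃                                  ┃  
   ┃This module handles cached results┃  
   ┃The pipeline handles cached result┃  
   ┃Data processing manages data strea┃  
   ┃This module monitors thread pools ┃  
   ┃Error handling maintains data stre┃  
   ┃                                  ┃  
   ┃The system maintains batch operati┃  
   ┃                                  ┃  
   ┃                                  ┃  
   ┃Error handling handles network con┃  
   ┃                                  ┃  
   ┃                                  ┃  


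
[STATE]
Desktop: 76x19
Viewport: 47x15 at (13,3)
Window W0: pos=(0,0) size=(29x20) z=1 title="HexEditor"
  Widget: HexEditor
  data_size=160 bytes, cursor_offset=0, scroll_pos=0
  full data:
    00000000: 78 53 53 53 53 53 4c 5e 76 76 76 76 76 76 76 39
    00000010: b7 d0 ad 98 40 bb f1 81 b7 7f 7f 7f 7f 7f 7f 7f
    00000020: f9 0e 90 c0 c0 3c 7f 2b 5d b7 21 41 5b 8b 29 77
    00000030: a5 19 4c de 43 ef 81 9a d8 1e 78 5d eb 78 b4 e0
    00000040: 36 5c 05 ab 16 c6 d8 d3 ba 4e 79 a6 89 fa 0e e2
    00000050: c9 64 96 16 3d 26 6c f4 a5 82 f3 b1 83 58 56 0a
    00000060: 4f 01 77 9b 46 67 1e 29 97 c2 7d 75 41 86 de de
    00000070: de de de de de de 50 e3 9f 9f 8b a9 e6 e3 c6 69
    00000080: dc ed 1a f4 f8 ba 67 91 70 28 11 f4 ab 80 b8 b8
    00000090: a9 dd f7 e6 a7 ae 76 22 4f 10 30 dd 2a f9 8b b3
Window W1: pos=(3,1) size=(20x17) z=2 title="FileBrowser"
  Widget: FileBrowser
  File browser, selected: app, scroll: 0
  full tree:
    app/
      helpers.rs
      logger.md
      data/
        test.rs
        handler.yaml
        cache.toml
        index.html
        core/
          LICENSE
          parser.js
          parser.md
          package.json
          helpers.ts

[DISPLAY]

─────────┨53 53┃                               
/        ┃40 bb┃                               
rs.rs    ┃c0 3c┃                               
r.md     ┃43 ef┃                               
ata/     ┃16 c6┃                               
         ┃3d 26┃                               
         ┃46 67┃                               
         ┃de de┃                               
         ┃f8 ba┃                               
         ┃a7 ae┃                               
         ┃     ┃                               
         ┃     ┃                               
         ┃     ┃                               
         ┃     ┃                               
━━━━━━━━━┛     ┃                               


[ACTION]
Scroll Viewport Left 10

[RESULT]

┠──────────────────┨53 53┃                     
┃> [-] app/        ┃40 bb┃                     
┃    helpers.rs    ┃c0 3c┃                     
┃    logger.md     ┃43 ef┃                     
┃    [+] data/     ┃16 c6┃                     
┃                  ┃3d 26┃                     
┃                  ┃46 67┃                     
┃                  ┃de de┃                     
┃                  ┃f8 ba┃                     
┃                  ┃a7 ae┃                     
┃                  ┃     ┃                     
┃                  ┃     ┃                     
┃                  ┃     ┃                     
┃                  ┃     ┃                     
┗━━━━━━━━━━━━━━━━━━┛     ┃                     


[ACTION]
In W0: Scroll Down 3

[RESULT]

┠──────────────────┨43 ef┃                     
┃> [-] app/        ┃16 c6┃                     
┃    helpers.rs    ┃3d 26┃                     
┃    logger.md     ┃46 67┃                     
┃    [+] data/     ┃de de┃                     
┃                  ┃f8 ba┃                     
┃                  ┃a7 ae┃                     
┃                  ┃     ┃                     
┃                  ┃     ┃                     
┃                  ┃     ┃                     
┃                  ┃     ┃                     
┃                  ┃     ┃                     
┃                  ┃     ┃                     
┃                  ┃     ┃                     
┗━━━━━━━━━━━━━━━━━━┛     ┃                     


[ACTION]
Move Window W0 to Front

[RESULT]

000030  a5 19 4c de 43 ef┃                     
000040  36 5c 05 ab 16 c6┃                     
000050  c9 64 96 16 3d 26┃                     
000060  4f 01 77 9b 46 67┃                     
000070  de de de de de de┃                     
000080  dc ed 1a f4 f8 ba┃                     
000090  a9 dd f7 e6 a7 ae┃                     
                         ┃                     
                         ┃                     
                         ┃                     
                         ┃                     
                         ┃                     
                         ┃                     
                         ┃                     
                         ┃                     


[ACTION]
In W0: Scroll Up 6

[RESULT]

000000  78 53 53 53 53 53┃                     
000010  b7 d0 ad 98 40 bb┃                     
000020  f9 0e 90 c0 c0 3c┃                     
000030  a5 19 4c de 43 ef┃                     
000040  36 5c 05 ab 16 c6┃                     
000050  c9 64 96 16 3d 26┃                     
000060  4f 01 77 9b 46 67┃                     
000070  de de de de de de┃                     
000080  dc ed 1a f4 f8 ba┃                     
000090  a9 dd f7 e6 a7 ae┃                     
                         ┃                     
                         ┃                     
                         ┃                     
                         ┃                     
                         ┃                     


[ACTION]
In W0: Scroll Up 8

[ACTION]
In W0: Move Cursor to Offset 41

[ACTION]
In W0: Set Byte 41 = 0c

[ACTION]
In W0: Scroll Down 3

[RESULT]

000030  a5 19 4c de 43 ef┃                     
000040  36 5c 05 ab 16 c6┃                     
000050  c9 64 96 16 3d 26┃                     
000060  4f 01 77 9b 46 67┃                     
000070  de de de de de de┃                     
000080  dc ed 1a f4 f8 ba┃                     
000090  a9 dd f7 e6 a7 ae┃                     
                         ┃                     
                         ┃                     
                         ┃                     
                         ┃                     
                         ┃                     
                         ┃                     
                         ┃                     
                         ┃                     
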